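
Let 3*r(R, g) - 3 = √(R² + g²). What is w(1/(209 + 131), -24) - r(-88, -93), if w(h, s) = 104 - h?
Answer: 35019/340 - 13*√97/3 ≈ 60.319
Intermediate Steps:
r(R, g) = 1 + √(R² + g²)/3
w(1/(209 + 131), -24) - r(-88, -93) = (104 - 1/(209 + 131)) - (1 + √((-88)² + (-93)²)/3) = (104 - 1/340) - (1 + √(7744 + 8649)/3) = (104 - 1*1/340) - (1 + √16393/3) = (104 - 1/340) - (1 + (13*√97)/3) = 35359/340 - (1 + 13*√97/3) = 35359/340 + (-1 - 13*√97/3) = 35019/340 - 13*√97/3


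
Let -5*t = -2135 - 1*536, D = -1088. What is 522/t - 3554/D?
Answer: 6166207/1453024 ≈ 4.2437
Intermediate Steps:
t = 2671/5 (t = -(-2135 - 1*536)/5 = -(-2135 - 536)/5 = -1/5*(-2671) = 2671/5 ≈ 534.20)
522/t - 3554/D = 522/(2671/5) - 3554/(-1088) = 522*(5/2671) - 3554*(-1/1088) = 2610/2671 + 1777/544 = 6166207/1453024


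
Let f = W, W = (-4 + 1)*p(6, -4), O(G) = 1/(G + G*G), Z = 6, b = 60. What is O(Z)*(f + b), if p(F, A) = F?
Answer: 1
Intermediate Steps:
O(G) = 1/(G + G**2)
W = -18 (W = (-4 + 1)*6 = -3*6 = -18)
f = -18
O(Z)*(f + b) = (1/(6*(1 + 6)))*(-18 + 60) = ((1/6)/7)*42 = ((1/6)*(1/7))*42 = (1/42)*42 = 1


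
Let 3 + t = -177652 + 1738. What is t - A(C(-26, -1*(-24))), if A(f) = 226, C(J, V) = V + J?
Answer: -176143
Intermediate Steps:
C(J, V) = J + V
t = -175917 (t = -3 + (-177652 + 1738) = -3 - 175914 = -175917)
t - A(C(-26, -1*(-24))) = -175917 - 1*226 = -175917 - 226 = -176143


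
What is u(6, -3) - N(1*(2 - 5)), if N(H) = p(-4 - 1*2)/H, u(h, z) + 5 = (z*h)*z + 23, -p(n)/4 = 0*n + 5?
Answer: 196/3 ≈ 65.333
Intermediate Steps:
p(n) = -20 (p(n) = -4*(0*n + 5) = -4*(0 + 5) = -4*5 = -20)
u(h, z) = 18 + h*z² (u(h, z) = -5 + ((z*h)*z + 23) = -5 + ((h*z)*z + 23) = -5 + (h*z² + 23) = -5 + (23 + h*z²) = 18 + h*z²)
N(H) = -20/H
u(6, -3) - N(1*(2 - 5)) = (18 + 6*(-3)²) - (-20)/(1*(2 - 5)) = (18 + 6*9) - (-20)/(1*(-3)) = (18 + 54) - (-20)/(-3) = 72 - (-20)*(-1)/3 = 72 - 1*20/3 = 72 - 20/3 = 196/3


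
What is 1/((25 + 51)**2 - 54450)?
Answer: -1/48674 ≈ -2.0545e-5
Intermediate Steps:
1/((25 + 51)**2 - 54450) = 1/(76**2 - 54450) = 1/(5776 - 54450) = 1/(-48674) = -1/48674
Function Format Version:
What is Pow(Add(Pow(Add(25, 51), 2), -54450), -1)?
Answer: Rational(-1, 48674) ≈ -2.0545e-5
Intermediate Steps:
Pow(Add(Pow(Add(25, 51), 2), -54450), -1) = Pow(Add(Pow(76, 2), -54450), -1) = Pow(Add(5776, -54450), -1) = Pow(-48674, -1) = Rational(-1, 48674)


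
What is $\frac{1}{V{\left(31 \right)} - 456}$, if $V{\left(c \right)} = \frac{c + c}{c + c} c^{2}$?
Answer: $\frac{1}{505} \approx 0.0019802$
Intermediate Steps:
$V{\left(c \right)} = c^{2}$ ($V{\left(c \right)} = \frac{2 c}{2 c} c^{2} = 2 c \frac{1}{2 c} c^{2} = 1 c^{2} = c^{2}$)
$\frac{1}{V{\left(31 \right)} - 456} = \frac{1}{31^{2} - 456} = \frac{1}{961 - 456} = \frac{1}{505}$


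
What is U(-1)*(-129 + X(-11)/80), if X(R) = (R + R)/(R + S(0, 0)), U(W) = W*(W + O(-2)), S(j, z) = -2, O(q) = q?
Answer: -201207/520 ≈ -386.94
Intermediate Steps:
U(W) = W*(-2 + W) (U(W) = W*(W - 2) = W*(-2 + W))
X(R) = 2*R/(-2 + R) (X(R) = (R + R)/(R - 2) = (2*R)/(-2 + R) = 2*R/(-2 + R))
U(-1)*(-129 + X(-11)/80) = (-(-2 - 1))*(-129 + (2*(-11)/(-2 - 11))/80) = (-1*(-3))*(-129 + (2*(-11)/(-13))*(1/80)) = 3*(-129 + (2*(-11)*(-1/13))*(1/80)) = 3*(-129 + (22/13)*(1/80)) = 3*(-129 + 11/520) = 3*(-67069/520) = -201207/520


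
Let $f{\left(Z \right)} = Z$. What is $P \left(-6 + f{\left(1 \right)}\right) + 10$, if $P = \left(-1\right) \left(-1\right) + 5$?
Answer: $-20$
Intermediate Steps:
$P = 6$ ($P = 1 + 5 = 6$)
$P \left(-6 + f{\left(1 \right)}\right) + 10 = 6 \left(-6 + 1\right) + 10 = 6 \left(-5\right) + 10 = -30 + 10 = -20$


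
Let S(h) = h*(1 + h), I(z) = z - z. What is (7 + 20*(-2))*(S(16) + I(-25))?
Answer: -8976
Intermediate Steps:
I(z) = 0
(7 + 20*(-2))*(S(16) + I(-25)) = (7 + 20*(-2))*(16*(1 + 16) + 0) = (7 - 40)*(16*17 + 0) = -33*(272 + 0) = -33*272 = -8976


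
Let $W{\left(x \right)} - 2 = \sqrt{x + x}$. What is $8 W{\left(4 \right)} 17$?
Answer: $272 + 272 \sqrt{2} \approx 656.67$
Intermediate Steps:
$W{\left(x \right)} = 2 + \sqrt{2} \sqrt{x}$ ($W{\left(x \right)} = 2 + \sqrt{x + x} = 2 + \sqrt{2 x} = 2 + \sqrt{2} \sqrt{x}$)
$8 W{\left(4 \right)} 17 = 8 \left(2 + \sqrt{2} \sqrt{4}\right) 17 = 8 \left(2 + \sqrt{2} \cdot 2\right) 17 = 8 \left(2 + 2 \sqrt{2}\right) 17 = \left(16 + 16 \sqrt{2}\right) 17 = 272 + 272 \sqrt{2}$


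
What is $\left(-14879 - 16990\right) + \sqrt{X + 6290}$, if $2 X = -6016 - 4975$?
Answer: $-31869 + \frac{\sqrt{3178}}{2} \approx -31841.0$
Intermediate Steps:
$X = - \frac{10991}{2}$ ($X = \frac{-6016 - 4975}{2} = \frac{1}{2} \left(-10991\right) = - \frac{10991}{2} \approx -5495.5$)
$\left(-14879 - 16990\right) + \sqrt{X + 6290} = \left(-14879 - 16990\right) + \sqrt{- \frac{10991}{2} + 6290} = -31869 + \sqrt{\frac{1589}{2}} = -31869 + \frac{\sqrt{3178}}{2}$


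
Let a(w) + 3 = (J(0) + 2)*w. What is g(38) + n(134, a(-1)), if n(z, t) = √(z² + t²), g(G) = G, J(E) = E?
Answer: 38 + √17981 ≈ 172.09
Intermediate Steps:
a(w) = -3 + 2*w (a(w) = -3 + (0 + 2)*w = -3 + 2*w)
n(z, t) = √(t² + z²)
g(38) + n(134, a(-1)) = 38 + √((-3 + 2*(-1))² + 134²) = 38 + √((-3 - 2)² + 17956) = 38 + √((-5)² + 17956) = 38 + √(25 + 17956) = 38 + √17981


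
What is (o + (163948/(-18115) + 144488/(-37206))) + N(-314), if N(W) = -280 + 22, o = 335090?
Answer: 112831797068336/336993345 ≈ 3.3482e+5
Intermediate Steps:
N(W) = -258
(o + (163948/(-18115) + 144488/(-37206))) + N(-314) = (335090 + (163948/(-18115) + 144488/(-37206))) - 258 = (335090 + (163948*(-1/18115) + 144488*(-1/37206))) - 258 = (335090 + (-163948/18115 - 72244/18603)) - 258 = (335090 - 4358624704/336993345) - 258 = 112918741351346/336993345 - 258 = 112831797068336/336993345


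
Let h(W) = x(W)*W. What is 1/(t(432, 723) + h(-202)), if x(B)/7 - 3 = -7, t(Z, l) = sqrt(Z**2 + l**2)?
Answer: 5656/31280983 - 3*sqrt(78817)/31280983 ≈ 0.00015389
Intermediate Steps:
x(B) = -28 (x(B) = 21 + 7*(-7) = 21 - 49 = -28)
h(W) = -28*W
1/(t(432, 723) + h(-202)) = 1/(sqrt(432**2 + 723**2) - 28*(-202)) = 1/(sqrt(186624 + 522729) + 5656) = 1/(sqrt(709353) + 5656) = 1/(3*sqrt(78817) + 5656) = 1/(5656 + 3*sqrt(78817))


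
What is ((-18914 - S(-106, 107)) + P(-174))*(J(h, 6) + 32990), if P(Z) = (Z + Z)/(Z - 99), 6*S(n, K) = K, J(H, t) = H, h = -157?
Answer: -339364678805/546 ≈ -6.2155e+8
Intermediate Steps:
S(n, K) = K/6
P(Z) = 2*Z/(-99 + Z) (P(Z) = (2*Z)/(-99 + Z) = 2*Z/(-99 + Z))
((-18914 - S(-106, 107)) + P(-174))*(J(h, 6) + 32990) = ((-18914 - 107/6) + 2*(-174)/(-99 - 174))*(-157 + 32990) = ((-18914 - 1*107/6) + 2*(-174)/(-273))*32833 = ((-18914 - 107/6) + 2*(-174)*(-1/273))*32833 = (-113591/6 + 116/91)*32833 = -10336085/546*32833 = -339364678805/546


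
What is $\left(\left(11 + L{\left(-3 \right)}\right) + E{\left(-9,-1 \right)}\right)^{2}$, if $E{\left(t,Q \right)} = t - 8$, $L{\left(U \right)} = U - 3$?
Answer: $144$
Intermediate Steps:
$L{\left(U \right)} = -3 + U$ ($L{\left(U \right)} = U + \left(-3 + 0\right) = U - 3 = -3 + U$)
$E{\left(t,Q \right)} = -8 + t$
$\left(\left(11 + L{\left(-3 \right)}\right) + E{\left(-9,-1 \right)}\right)^{2} = \left(\left(11 - 6\right) - 17\right)^{2} = \left(5 - 17\right)^{2} = \left(-12\right)^{2} = 144$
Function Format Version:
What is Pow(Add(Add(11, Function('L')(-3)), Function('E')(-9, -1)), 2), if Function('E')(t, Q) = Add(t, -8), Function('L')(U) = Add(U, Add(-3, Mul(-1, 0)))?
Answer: 144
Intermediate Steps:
Function('L')(U) = Add(-3, U) (Function('L')(U) = Add(U, Add(-3, 0)) = Add(U, -3) = Add(-3, U))
Function('E')(t, Q) = Add(-8, t)
Pow(Add(Add(11, Function('L')(-3)), Function('E')(-9, -1)), 2) = Pow(Add(Add(11, Add(-3, -3)), Add(-8, -9)), 2) = Pow(Add(Add(11, -6), -17), 2) = Pow(Add(5, -17), 2) = Pow(-12, 2) = 144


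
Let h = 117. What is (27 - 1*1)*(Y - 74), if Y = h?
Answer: 1118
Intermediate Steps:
Y = 117
(27 - 1*1)*(Y - 74) = (27 - 1*1)*(117 - 74) = (27 - 1)*43 = 26*43 = 1118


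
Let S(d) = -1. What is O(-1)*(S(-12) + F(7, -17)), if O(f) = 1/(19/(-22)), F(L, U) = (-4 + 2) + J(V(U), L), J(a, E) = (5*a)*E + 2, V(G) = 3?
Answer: -2288/19 ≈ -120.42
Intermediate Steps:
J(a, E) = 2 + 5*E*a (J(a, E) = 5*E*a + 2 = 2 + 5*E*a)
F(L, U) = 15*L (F(L, U) = (-4 + 2) + (2 + 5*L*3) = -2 + (2 + 15*L) = 15*L)
O(f) = -22/19 (O(f) = 1/(19*(-1/22)) = 1/(-19/22) = -22/19)
O(-1)*(S(-12) + F(7, -17)) = -22*(-1 + 15*7)/19 = -22*(-1 + 105)/19 = -22/19*104 = -2288/19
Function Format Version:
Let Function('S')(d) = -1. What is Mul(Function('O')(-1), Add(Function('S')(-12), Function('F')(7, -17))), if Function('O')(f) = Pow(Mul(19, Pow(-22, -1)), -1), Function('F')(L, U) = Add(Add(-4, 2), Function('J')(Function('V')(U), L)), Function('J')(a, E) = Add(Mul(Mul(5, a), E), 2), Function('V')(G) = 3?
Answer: Rational(-2288, 19) ≈ -120.42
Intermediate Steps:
Function('J')(a, E) = Add(2, Mul(5, E, a)) (Function('J')(a, E) = Add(Mul(5, E, a), 2) = Add(2, Mul(5, E, a)))
Function('F')(L, U) = Mul(15, L) (Function('F')(L, U) = Add(Add(-4, 2), Add(2, Mul(5, L, 3))) = Add(-2, Add(2, Mul(15, L))) = Mul(15, L))
Function('O')(f) = Rational(-22, 19) (Function('O')(f) = Pow(Mul(19, Rational(-1, 22)), -1) = Pow(Rational(-19, 22), -1) = Rational(-22, 19))
Mul(Function('O')(-1), Add(Function('S')(-12), Function('F')(7, -17))) = Mul(Rational(-22, 19), Add(-1, Mul(15, 7))) = Mul(Rational(-22, 19), Add(-1, 105)) = Mul(Rational(-22, 19), 104) = Rational(-2288, 19)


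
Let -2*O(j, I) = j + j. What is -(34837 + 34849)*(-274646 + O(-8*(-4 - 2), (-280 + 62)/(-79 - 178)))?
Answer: 19142326084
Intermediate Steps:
O(j, I) = -j (O(j, I) = -(j + j)/2 = -j)
-(34837 + 34849)*(-274646 + O(-8*(-4 - 2), (-280 + 62)/(-79 - 178))) = -(34837 + 34849)*(-274646 - (-8)*(-4 - 2)) = -69686*(-274646 - (-8)*(-6)) = -69686*(-274646 - 1*48) = -69686*(-274646 - 48) = -69686*(-274694) = -1*(-19142326084) = 19142326084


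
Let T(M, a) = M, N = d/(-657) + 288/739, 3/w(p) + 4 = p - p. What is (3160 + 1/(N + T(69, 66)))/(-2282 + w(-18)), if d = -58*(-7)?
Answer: -422054942252/304886546239 ≈ -1.3843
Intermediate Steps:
d = 406
w(p) = -¾ (w(p) = 3/(-4 + (p - p)) = 3/(-4 + 0) = 3/(-4) = 3*(-¼) = -¾)
N = -110818/485523 (N = 406/(-657) + 288/739 = 406*(-1/657) + 288*(1/739) = -406/657 + 288/739 = -110818/485523 ≈ -0.22824)
(3160 + 1/(N + T(69, 66)))/(-2282 + w(-18)) = (3160 + 1/(-110818/485523 + 69))/(-2282 - ¾) = (3160 + 1/(33390269/485523))/(-9131/4) = (3160 + 485523/33390269)*(-4/9131) = (105513735563/33390269)*(-4/9131) = -422054942252/304886546239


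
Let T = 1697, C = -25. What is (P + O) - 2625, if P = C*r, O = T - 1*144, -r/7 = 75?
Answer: 12053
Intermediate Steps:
r = -525 (r = -7*75 = -525)
O = 1553 (O = 1697 - 1*144 = 1697 - 144 = 1553)
P = 13125 (P = -25*(-525) = 13125)
(P + O) - 2625 = (13125 + 1553) - 2625 = 14678 - 2625 = 12053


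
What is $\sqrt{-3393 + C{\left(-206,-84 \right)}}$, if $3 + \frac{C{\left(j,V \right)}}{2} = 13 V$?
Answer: $i \sqrt{5583} \approx 74.719 i$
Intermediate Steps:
$C{\left(j,V \right)} = -6 + 26 V$ ($C{\left(j,V \right)} = -6 + 2 \cdot 13 V = -6 + 26 V$)
$\sqrt{-3393 + C{\left(-206,-84 \right)}} = \sqrt{-3393 + \left(-6 + 26 \left(-84\right)\right)} = \sqrt{-3393 - 2190} = \sqrt{-5583} = i \sqrt{5583}$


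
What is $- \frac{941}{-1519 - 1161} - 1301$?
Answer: $- \frac{3485739}{2680} \approx -1300.6$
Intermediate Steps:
$- \frac{941}{-1519 - 1161} - 1301 = - \frac{941}{-2680} - 1301 = \left(-941\right) \left(- \frac{1}{2680}\right) - 1301 = \frac{941}{2680} - 1301 = - \frac{3485739}{2680}$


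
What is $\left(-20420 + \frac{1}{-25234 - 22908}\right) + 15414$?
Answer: $- \frac{240998853}{48142} \approx -5006.0$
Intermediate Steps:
$\left(-20420 + \frac{1}{-25234 - 22908}\right) + 15414 = \left(-20420 + \frac{1}{-48142}\right) + 15414 = \left(-20420 - \frac{1}{48142}\right) + 15414 = - \frac{983059641}{48142} + 15414 = - \frac{240998853}{48142}$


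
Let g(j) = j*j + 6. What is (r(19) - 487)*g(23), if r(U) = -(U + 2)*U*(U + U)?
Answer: -8372215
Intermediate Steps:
r(U) = -2*U²*(2 + U) (r(U) = -(2 + U)*U*2*U = -U*(2 + U)*2*U = -2*U²*(2 + U))
g(j) = 6 + j² (g(j) = j² + 6 = 6 + j²)
(r(19) - 487)*g(23) = (2*19²*(-2 - 1*19) - 487)*(6 + 23²) = (2*361*(-2 - 19) - 487)*(6 + 529) = (2*361*(-21) - 487)*535 = (-15162 - 487)*535 = -15649*535 = -8372215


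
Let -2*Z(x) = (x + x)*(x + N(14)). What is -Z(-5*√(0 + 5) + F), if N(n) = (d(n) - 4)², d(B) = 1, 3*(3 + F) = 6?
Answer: 117 - 35*√5 ≈ 38.738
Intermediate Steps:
F = -1 (F = -3 + (⅓)*6 = -3 + 2 = -1)
N(n) = 9 (N(n) = (1 - 4)² = (-3)² = 9)
Z(x) = -x*(9 + x) (Z(x) = -(x + x)*(x + 9)/2 = -2*x*(9 + x)/2 = -x*(9 + x))
-Z(-5*√(0 + 5) + F) = -(-1)*(-5*√(0 + 5) - 1)*(9 + (-5*√(0 + 5) - 1)) = -(-1)*(-5*√5 - 1)*(9 + (-5*√5 - 1)) = -(-1)*(-1 - 5*√5)*(9 + (-1 - 5*√5)) = -(-1)*(-1 - 5*√5)*(8 - 5*√5) = (-1 - 5*√5)*(8 - 5*√5)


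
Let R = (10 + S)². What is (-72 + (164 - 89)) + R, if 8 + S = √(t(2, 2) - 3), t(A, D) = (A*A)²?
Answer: 20 + 4*√13 ≈ 34.422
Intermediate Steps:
t(A, D) = A⁴ (t(A, D) = (A²)² = A⁴)
S = -8 + √13 (S = -8 + √(2⁴ - 3) = -8 + √(16 - 3) = -8 + √13 ≈ -4.3944)
R = (2 + √13)² (R = (10 + (-8 + √13))² = (2 + √13)² ≈ 31.422)
(-72 + (164 - 89)) + R = (-72 + (164 - 89)) + (2 + √13)² = (-72 + 75) + (2 + √13)² = 3 + (2 + √13)²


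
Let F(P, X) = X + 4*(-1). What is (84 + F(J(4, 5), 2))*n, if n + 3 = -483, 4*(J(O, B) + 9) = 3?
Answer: -39852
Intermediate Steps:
J(O, B) = -33/4 (J(O, B) = -9 + (¼)*3 = -9 + ¾ = -33/4)
F(P, X) = -4 + X (F(P, X) = X - 4 = -4 + X)
n = -486 (n = -3 - 483 = -486)
(84 + F(J(4, 5), 2))*n = (84 + (-4 + 2))*(-486) = (84 - 2)*(-486) = 82*(-486) = -39852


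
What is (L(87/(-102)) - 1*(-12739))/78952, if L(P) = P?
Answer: 433097/2684368 ≈ 0.16134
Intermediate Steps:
(L(87/(-102)) - 1*(-12739))/78952 = (87/(-102) - 1*(-12739))/78952 = (87*(-1/102) + 12739)*(1/78952) = (-29/34 + 12739)*(1/78952) = (433097/34)*(1/78952) = 433097/2684368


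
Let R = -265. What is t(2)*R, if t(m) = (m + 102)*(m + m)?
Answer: -110240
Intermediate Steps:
t(m) = 2*m*(102 + m) (t(m) = (102 + m)*(2*m) = 2*m*(102 + m))
t(2)*R = (2*2*(102 + 2))*(-265) = (2*2*104)*(-265) = 416*(-265) = -110240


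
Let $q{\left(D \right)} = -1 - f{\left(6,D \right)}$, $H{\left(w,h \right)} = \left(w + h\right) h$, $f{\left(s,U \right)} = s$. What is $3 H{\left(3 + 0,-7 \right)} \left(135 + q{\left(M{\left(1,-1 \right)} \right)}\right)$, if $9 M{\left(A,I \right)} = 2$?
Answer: $10752$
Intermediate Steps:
$H{\left(w,h \right)} = h \left(h + w\right)$ ($H{\left(w,h \right)} = \left(h + w\right) h = h \left(h + w\right)$)
$M{\left(A,I \right)} = \frac{2}{9}$ ($M{\left(A,I \right)} = \frac{1}{9} \cdot 2 = \frac{2}{9}$)
$q{\left(D \right)} = -7$ ($q{\left(D \right)} = -1 - 6 = -7$)
$3 H{\left(3 + 0,-7 \right)} \left(135 + q{\left(M{\left(1,-1 \right)} \right)}\right) = 3 \left(- 7 \left(-7 + \left(3 + 0\right)\right)\right) \left(135 - 7\right) = 3 \left(- 7 \left(-7 + 3\right)\right) 128 = 3 \left(\left(-7\right) \left(-4\right)\right) 128 = 3 \cdot 28 \cdot 128 = 84 \cdot 128 = 10752$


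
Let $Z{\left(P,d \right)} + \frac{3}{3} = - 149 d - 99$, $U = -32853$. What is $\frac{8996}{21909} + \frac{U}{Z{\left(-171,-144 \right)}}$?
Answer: $- \frac{527657801}{467888604} \approx -1.1277$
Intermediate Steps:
$Z{\left(P,d \right)} = -100 - 149 d$ ($Z{\left(P,d \right)} = -1 - \left(99 + 149 d\right) = -100 - 149 d$)
$\frac{8996}{21909} + \frac{U}{Z{\left(-171,-144 \right)}} = \frac{8996}{21909} - \frac{32853}{-100 - -21456} = 8996 \cdot \frac{1}{21909} - \frac{32853}{-100 + 21456} = \frac{8996}{21909} - \frac{32853}{21356} = - \frac{527657801}{467888604}$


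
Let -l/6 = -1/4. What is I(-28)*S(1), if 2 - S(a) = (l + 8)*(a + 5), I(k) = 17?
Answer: -935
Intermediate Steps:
l = 3/2 (l = -(-6)/4 = -6*(-1/4) = 3/2 ≈ 1.5000)
S(a) = -91/2 - 19*a/2 (S(a) = 2 - (3/2 + 8)*(a + 5) = 2 - 19*(5 + a)/2 = 2 - (95/2 + 19*a/2) = 2 + (-95/2 - 19*a/2) = -91/2 - 19*a/2)
I(-28)*S(1) = 17*(-91/2 - 19/2*1) = 17*(-91/2 - 19/2) = 17*(-55) = -935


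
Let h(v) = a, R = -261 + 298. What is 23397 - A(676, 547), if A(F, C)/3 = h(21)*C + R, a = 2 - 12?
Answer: 39696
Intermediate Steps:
a = -10
R = 37
h(v) = -10
A(F, C) = 111 - 30*C (A(F, C) = 3*(-10*C + 37) = 3*(37 - 10*C) = 111 - 30*C)
23397 - A(676, 547) = 23397 - (111 - 30*547) = 23397 - (111 - 16410) = 23397 - 1*(-16299) = 23397 + 16299 = 39696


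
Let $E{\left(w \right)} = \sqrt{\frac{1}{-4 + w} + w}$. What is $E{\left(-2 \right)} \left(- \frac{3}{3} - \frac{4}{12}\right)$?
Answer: $- \frac{2 i \sqrt{78}}{9} \approx - 1.9626 i$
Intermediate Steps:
$E{\left(w \right)} = \sqrt{w + \frac{1}{-4 + w}}$
$E{\left(-2 \right)} \left(- \frac{3}{3} - \frac{4}{12}\right) = \sqrt{\frac{1 - 2 \left(-4 - 2\right)}{-4 - 2}} \left(- \frac{3}{3} - \frac{4}{12}\right) = \sqrt{\frac{1 - -12}{-6}} \left(\left(-3\right) \frac{1}{3} - \frac{1}{3}\right) = \sqrt{- \frac{1 + 12}{6}} \left(-1 - \frac{1}{3}\right) = \sqrt{\left(- \frac{1}{6}\right) 13} \left(- \frac{4}{3}\right) = \sqrt{- \frac{13}{6}} \left(- \frac{4}{3}\right) = \frac{i \sqrt{78}}{6} \left(- \frac{4}{3}\right) = - \frac{2 i \sqrt{78}}{9}$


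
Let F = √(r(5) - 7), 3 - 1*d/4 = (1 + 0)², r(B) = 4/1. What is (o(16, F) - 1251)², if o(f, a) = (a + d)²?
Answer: 1415332 - 38080*I*√3 ≈ 1.4153e+6 - 65957.0*I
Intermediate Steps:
r(B) = 4 (r(B) = 4*1 = 4)
d = 8 (d = 12 - 4*(1 + 0)² = 12 - 4*1² = 12 - 4*1 = 12 - 4 = 8)
F = I*√3 (F = √(4 - 7) = √(-3) = I*√3 ≈ 1.732*I)
o(f, a) = (8 + a)² (o(f, a) = (a + 8)² = (8 + a)²)
(o(16, F) - 1251)² = ((8 + I*√3)² - 1251)² = (-1251 + (8 + I*√3)²)²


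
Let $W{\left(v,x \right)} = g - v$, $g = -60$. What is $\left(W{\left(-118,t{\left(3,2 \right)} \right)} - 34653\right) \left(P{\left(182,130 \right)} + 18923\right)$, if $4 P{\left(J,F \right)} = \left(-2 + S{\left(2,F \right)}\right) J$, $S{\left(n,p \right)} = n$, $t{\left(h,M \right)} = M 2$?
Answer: $-654641185$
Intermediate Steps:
$t{\left(h,M \right)} = 2 M$
$P{\left(J,F \right)} = 0$ ($P{\left(J,F \right)} = \frac{\left(-2 + 2\right) J}{4} = \frac{0 J}{4} = \frac{1}{4} \cdot 0 = 0$)
$W{\left(v,x \right)} = -60 - v$
$\left(W{\left(-118,t{\left(3,2 \right)} \right)} - 34653\right) \left(P{\left(182,130 \right)} + 18923\right) = \left(\left(-60 - -118\right) - 34653\right) \left(0 + 18923\right) = \left(\left(-60 + 118\right) - 34653\right) 18923 = \left(58 - 34653\right) 18923 = \left(-34595\right) 18923 = -654641185$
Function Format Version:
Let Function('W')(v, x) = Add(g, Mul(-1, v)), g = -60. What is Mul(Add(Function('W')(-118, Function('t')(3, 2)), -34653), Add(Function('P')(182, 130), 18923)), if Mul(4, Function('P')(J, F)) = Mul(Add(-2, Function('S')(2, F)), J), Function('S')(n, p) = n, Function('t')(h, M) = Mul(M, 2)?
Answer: -654641185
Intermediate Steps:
Function('t')(h, M) = Mul(2, M)
Function('P')(J, F) = 0 (Function('P')(J, F) = Mul(Rational(1, 4), Mul(Add(-2, 2), J)) = Mul(Rational(1, 4), Mul(0, J)) = Mul(Rational(1, 4), 0) = 0)
Function('W')(v, x) = Add(-60, Mul(-1, v))
Mul(Add(Function('W')(-118, Function('t')(3, 2)), -34653), Add(Function('P')(182, 130), 18923)) = Mul(Add(Add(-60, Mul(-1, -118)), -34653), Add(0, 18923)) = Mul(Add(Add(-60, 118), -34653), 18923) = Mul(Add(58, -34653), 18923) = Mul(-34595, 18923) = -654641185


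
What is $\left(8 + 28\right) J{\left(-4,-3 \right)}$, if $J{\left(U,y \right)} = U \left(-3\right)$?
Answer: $432$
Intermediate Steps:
$J{\left(U,y \right)} = - 3 U$
$\left(8 + 28\right) J{\left(-4,-3 \right)} = \left(8 + 28\right) \left(\left(-3\right) \left(-4\right)\right) = 36 \cdot 12 = 432$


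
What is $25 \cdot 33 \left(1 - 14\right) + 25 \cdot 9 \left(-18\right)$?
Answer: $-14775$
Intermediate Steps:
$25 \cdot 33 \left(1 - 14\right) + 25 \cdot 9 \left(-18\right) = 825 \left(-13\right) + 225 \left(-18\right) = -10725 - 4050 = -14775$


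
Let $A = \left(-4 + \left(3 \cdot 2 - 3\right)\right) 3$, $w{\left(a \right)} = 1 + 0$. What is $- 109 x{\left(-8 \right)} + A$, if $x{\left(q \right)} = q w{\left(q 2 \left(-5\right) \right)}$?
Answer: $869$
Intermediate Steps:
$w{\left(a \right)} = 1$
$x{\left(q \right)} = q$ ($x{\left(q \right)} = q 1 = q$)
$A = -3$ ($A = \left(-4 + \left(6 - 3\right)\right) 3 = \left(-4 + 3\right) 3 = \left(-1\right) 3 = -3$)
$- 109 x{\left(-8 \right)} + A = \left(-109\right) \left(-8\right) - 3 = 872 - 3 = 869$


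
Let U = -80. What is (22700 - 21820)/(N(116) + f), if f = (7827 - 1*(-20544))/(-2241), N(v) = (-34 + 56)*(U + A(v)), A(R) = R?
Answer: 657360/582167 ≈ 1.1292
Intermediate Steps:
N(v) = -1760 + 22*v (N(v) = (-34 + 56)*(-80 + v) = 22*(-80 + v) = -1760 + 22*v)
f = -9457/747 (f = (7827 + 20544)*(-1/2241) = 28371*(-1/2241) = -9457/747 ≈ -12.660)
(22700 - 21820)/(N(116) + f) = (22700 - 21820)/((-1760 + 22*116) - 9457/747) = 880/((-1760 + 2552) - 9457/747) = 880/(792 - 9457/747) = 880/(582167/747) = 880*(747/582167) = 657360/582167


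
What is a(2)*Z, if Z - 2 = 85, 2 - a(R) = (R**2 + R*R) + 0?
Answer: -522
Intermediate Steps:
a(R) = 2 - 2*R**2 (a(R) = 2 - ((R**2 + R*R) + 0) = 2 - ((R**2 + R**2) + 0) = 2 - (2*R**2 + 0) = 2 - 2*R**2)
Z = 87 (Z = 2 + 85 = 87)
a(2)*Z = (2 - 2*2**2)*87 = (2 - 2*4)*87 = (2 - 8)*87 = -6*87 = -522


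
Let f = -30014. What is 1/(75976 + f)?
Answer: 1/45962 ≈ 2.1757e-5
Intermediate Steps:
1/(75976 + f) = 1/(75976 - 30014) = 1/45962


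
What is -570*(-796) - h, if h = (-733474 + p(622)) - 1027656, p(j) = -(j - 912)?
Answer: 2214560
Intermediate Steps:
p(j) = 912 - j (p(j) = -(-912 + j) = 912 - j)
h = -1760840 (h = (-733474 + (912 - 1*622)) - 1027656 = (-733474 + (912 - 622)) - 1027656 = (-733474 + 290) - 1027656 = -733184 - 1027656 = -1760840)
-570*(-796) - h = -570*(-796) - 1*(-1760840) = 453720 + 1760840 = 2214560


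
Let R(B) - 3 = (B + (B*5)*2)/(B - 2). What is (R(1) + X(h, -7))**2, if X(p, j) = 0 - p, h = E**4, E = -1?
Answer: 81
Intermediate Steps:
h = 1 (h = (-1)**4 = 1)
X(p, j) = -p
R(B) = 3 + 11*B/(-2 + B) (R(B) = 3 + (B + (B*5)*2)/(B - 2) = 3 + (B + (5*B)*2)/(-2 + B) = 3 + (B + 10*B)/(-2 + B) = 3 + (11*B)/(-2 + B) = 3 + 11*B/(-2 + B))
(R(1) + X(h, -7))**2 = (2*(-3 + 7*1)/(-2 + 1) - 1*1)**2 = (2*(-3 + 7)/(-1) - 1)**2 = (2*(-1)*4 - 1)**2 = (-8 - 1)**2 = (-9)**2 = 81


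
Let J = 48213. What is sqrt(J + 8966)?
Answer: sqrt(57179) ≈ 239.12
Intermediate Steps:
sqrt(J + 8966) = sqrt(48213 + 8966) = sqrt(57179)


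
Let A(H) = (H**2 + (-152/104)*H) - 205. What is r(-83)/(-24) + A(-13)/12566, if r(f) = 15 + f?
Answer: 53380/18849 ≈ 2.8320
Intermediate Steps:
A(H) = -205 + H**2 - 19*H/13 (A(H) = (H**2 + (-152*1/104)*H) - 205 = (H**2 - 19*H/13) - 205 = -205 + H**2 - 19*H/13)
r(-83)/(-24) + A(-13)/12566 = (15 - 83)/(-24) + (-205 + (-13)**2 - 19/13*(-13))/12566 = -68*(-1/24) + (-205 + 169 + 19)*(1/12566) = 17/6 - 17*1/12566 = 17/6 - 17/12566 = 53380/18849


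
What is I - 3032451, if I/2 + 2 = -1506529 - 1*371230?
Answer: -6787973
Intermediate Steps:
I = -3755522 (I = -4 + 2*(-1506529 - 1*371230) = -4 + 2*(-1506529 - 371230) = -4 + 2*(-1877759) = -4 - 3755518 = -3755522)
I - 3032451 = -3755522 - 3032451 = -6787973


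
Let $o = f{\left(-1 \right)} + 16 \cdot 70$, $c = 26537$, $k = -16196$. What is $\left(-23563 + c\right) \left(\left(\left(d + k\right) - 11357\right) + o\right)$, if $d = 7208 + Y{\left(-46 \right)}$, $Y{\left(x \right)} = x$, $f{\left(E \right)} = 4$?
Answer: $-57300058$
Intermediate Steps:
$d = 7162$ ($d = 7208 - 46 = 7162$)
$o = 1124$ ($o = 4 + 16 \cdot 70 = 4 + 1120 = 1124$)
$\left(-23563 + c\right) \left(\left(\left(d + k\right) - 11357\right) + o\right) = \left(-23563 + 26537\right) \left(\left(\left(7162 - 16196\right) - 11357\right) + 1124\right) = 2974 \left(\left(-9034 - 11357\right) + 1124\right) = 2974 \left(-20391 + 1124\right) = 2974 \left(-19267\right) = -57300058$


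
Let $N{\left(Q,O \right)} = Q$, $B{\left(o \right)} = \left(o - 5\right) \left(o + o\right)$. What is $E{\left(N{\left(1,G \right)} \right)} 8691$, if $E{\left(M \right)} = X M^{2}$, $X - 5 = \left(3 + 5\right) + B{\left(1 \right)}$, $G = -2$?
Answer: $43455$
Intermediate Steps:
$B{\left(o \right)} = 2 o \left(-5 + o\right)$ ($B{\left(o \right)} = \left(-5 + o\right) 2 o = 2 o \left(-5 + o\right)$)
$X = 5$ ($X = 5 + \left(\left(3 + 5\right) + 2 \cdot 1 \left(-5 + 1\right)\right) = 5 + \left(8 + 2 \cdot 1 \left(-4\right)\right) = 5 + \left(8 - 8\right) = 5 + 0 = 5$)
$E{\left(M \right)} = 5 M^{2}$
$E{\left(N{\left(1,G \right)} \right)} 8691 = 5 \cdot 1^{2} \cdot 8691 = 5 \cdot 1 \cdot 8691 = 5 \cdot 8691 = 43455$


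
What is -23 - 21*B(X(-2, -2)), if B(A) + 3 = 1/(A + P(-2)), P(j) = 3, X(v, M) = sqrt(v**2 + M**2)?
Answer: -23 + 42*sqrt(2) ≈ 36.397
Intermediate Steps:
X(v, M) = sqrt(M**2 + v**2)
B(A) = -3 + 1/(3 + A) (B(A) = -3 + 1/(A + 3) = -3 + 1/(3 + A))
-23 - 21*B(X(-2, -2)) = -23 - 21*(-8 - 3*sqrt((-2)**2 + (-2)**2))/(3 + sqrt((-2)**2 + (-2)**2)) = -23 - 21*(-8 - 3*sqrt(4 + 4))/(3 + sqrt(4 + 4)) = -23 - 21*(-8 - 6*sqrt(2))/(3 + sqrt(8)) = -23 - 21*(-8 - 6*sqrt(2))/(3 + 2*sqrt(2))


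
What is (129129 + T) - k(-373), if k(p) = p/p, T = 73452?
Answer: 202580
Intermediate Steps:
k(p) = 1
(129129 + T) - k(-373) = (129129 + 73452) - 1*1 = 202581 - 1 = 202580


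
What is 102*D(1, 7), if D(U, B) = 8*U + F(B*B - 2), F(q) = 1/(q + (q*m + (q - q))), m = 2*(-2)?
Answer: 38318/47 ≈ 815.28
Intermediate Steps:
m = -4
F(q) = -1/(3*q) (F(q) = 1/(q + (q*(-4) + (q - q))) = 1/(q + (-4*q + 0)) = 1/(q - 4*q) = 1/(-3*q) = -1/(3*q))
D(U, B) = 8*U - 1/(3*(-2 + B**2)) (D(U, B) = 8*U - 1/(3*(B*B - 2)) = 8*U - 1/(3*(B**2 - 2)) = 8*U - 1/(3*(-2 + B**2)))
102*D(1, 7) = 102*((-1 + 24*1*(-2 + 7**2))/(3*(-2 + 7**2))) = 102*((-1 + 24*1*(-2 + 49))/(3*(-2 + 49))) = 102*((1/3)*(-1 + 24*1*47)/47) = 102*((1/3)*(1/47)*(-1 + 1128)) = 102*((1/3)*(1/47)*1127) = 102*(1127/141) = 38318/47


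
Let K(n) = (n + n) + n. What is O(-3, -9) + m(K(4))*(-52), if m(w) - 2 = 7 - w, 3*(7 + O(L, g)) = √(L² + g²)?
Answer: 149 + √10 ≈ 152.16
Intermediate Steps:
O(L, g) = -7 + √(L² + g²)/3
K(n) = 3*n (K(n) = 2*n + n = 3*n)
m(w) = 9 - w (m(w) = 2 + (7 - w) = 9 - w)
O(-3, -9) + m(K(4))*(-52) = (-7 + √((-3)² + (-9)²)/3) + (9 - 3*4)*(-52) = (-7 + √(9 + 81)/3) + (9 - 1*12)*(-52) = (-7 + √90/3) + (9 - 12)*(-52) = (-7 + (3*√10)/3) - 3*(-52) = (-7 + √10) + 156 = 149 + √10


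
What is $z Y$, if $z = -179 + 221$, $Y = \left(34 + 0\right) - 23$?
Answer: $462$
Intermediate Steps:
$Y = 11$ ($Y = 34 - 23 = 11$)
$z = 42$
$z Y = 42 \cdot 11 = 462$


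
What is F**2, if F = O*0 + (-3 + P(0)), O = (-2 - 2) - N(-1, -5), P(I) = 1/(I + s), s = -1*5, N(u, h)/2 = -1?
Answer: 256/25 ≈ 10.240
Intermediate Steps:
N(u, h) = -2 (N(u, h) = 2*(-1) = -2)
s = -5
P(I) = 1/(-5 + I) (P(I) = 1/(I - 5) = 1/(-5 + I))
O = -2 (O = (-2 - 2) - 1*(-2) = -4 + 2 = -2)
F = -16/5 (F = -2*0 + (-3 + 1/(-5 + 0)) = 0 + (-3 + 1/(-5)) = 0 + (-3 - 1/5) = 0 - 16/5 = -16/5 ≈ -3.2000)
F**2 = (-16/5)**2 = 256/25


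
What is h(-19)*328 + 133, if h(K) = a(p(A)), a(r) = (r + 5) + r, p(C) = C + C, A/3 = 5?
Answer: 21453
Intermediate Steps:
A = 15 (A = 3*5 = 15)
p(C) = 2*C
a(r) = 5 + 2*r (a(r) = (5 + r) + r = 5 + 2*r)
h(K) = 65 (h(K) = 5 + 2*(2*15) = 5 + 2*30 = 5 + 60 = 65)
h(-19)*328 + 133 = 65*328 + 133 = 21320 + 133 = 21453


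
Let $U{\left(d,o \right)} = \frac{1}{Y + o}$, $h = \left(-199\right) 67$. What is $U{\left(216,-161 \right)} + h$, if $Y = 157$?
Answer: $- \frac{53333}{4} \approx -13333.0$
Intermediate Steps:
$h = -13333$
$U{\left(d,o \right)} = \frac{1}{157 + o}$
$U{\left(216,-161 \right)} + h = \frac{1}{157 - 161} - 13333 = \frac{1}{-4} - 13333 = - \frac{1}{4} - 13333 = - \frac{53333}{4}$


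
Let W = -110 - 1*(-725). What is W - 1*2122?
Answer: -1507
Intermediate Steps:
W = 615 (W = -110 + 725 = 615)
W - 1*2122 = 615 - 1*2122 = 615 - 2122 = -1507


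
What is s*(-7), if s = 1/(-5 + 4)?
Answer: 7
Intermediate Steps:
s = -1 (s = 1/(-1) = -1)
s*(-7) = -1*(-7) = 7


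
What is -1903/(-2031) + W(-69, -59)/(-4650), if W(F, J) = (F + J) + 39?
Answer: 1003301/1049350 ≈ 0.95612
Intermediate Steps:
W(F, J) = 39 + F + J
-1903/(-2031) + W(-69, -59)/(-4650) = -1903/(-2031) + (39 - 69 - 59)/(-4650) = -1903*(-1/2031) - 89*(-1/4650) = 1903/2031 + 89/4650 = 1003301/1049350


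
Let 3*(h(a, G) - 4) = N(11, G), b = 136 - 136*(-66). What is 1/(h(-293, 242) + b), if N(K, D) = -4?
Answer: 3/27344 ≈ 0.00010971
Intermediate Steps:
b = 9112 (b = 136 + 8976 = 9112)
h(a, G) = 8/3 (h(a, G) = 4 + (⅓)*(-4) = 4 - 4/3 = 8/3)
1/(h(-293, 242) + b) = 1/(8/3 + 9112) = 1/(27344/3) = 3/27344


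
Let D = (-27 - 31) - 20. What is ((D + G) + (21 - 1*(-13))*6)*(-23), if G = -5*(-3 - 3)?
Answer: -3588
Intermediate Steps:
G = 30 (G = -5*(-6) = 30)
D = -78 (D = -58 - 20 = -78)
((D + G) + (21 - 1*(-13))*6)*(-23) = ((-78 + 30) + (21 - 1*(-13))*6)*(-23) = (-48 + (21 + 13)*6)*(-23) = (-48 + 34*6)*(-23) = (-48 + 204)*(-23) = 156*(-23) = -3588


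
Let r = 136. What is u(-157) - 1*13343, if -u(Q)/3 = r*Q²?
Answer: -10070135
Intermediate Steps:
u(Q) = -408*Q²
u(-157) - 1*13343 = -408*(-157)² - 1*13343 = -408*24649 - 13343 = -10056792 - 13343 = -10070135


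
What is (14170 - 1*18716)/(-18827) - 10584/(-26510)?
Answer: 159889714/249551885 ≈ 0.64071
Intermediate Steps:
(14170 - 1*18716)/(-18827) - 10584/(-26510) = (14170 - 18716)*(-1/18827) - 10584*(-1/26510) = -4546*(-1/18827) + 5292/13255 = 4546/18827 + 5292/13255 = 159889714/249551885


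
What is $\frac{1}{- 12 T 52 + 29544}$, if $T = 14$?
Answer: $\frac{1}{20808} \approx 4.8058 \cdot 10^{-5}$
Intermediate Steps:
$\frac{1}{- 12 T 52 + 29544} = \frac{1}{\left(-12\right) 14 \cdot 52 + 29544} = \frac{1}{\left(-168\right) 52 + 29544} = \frac{1}{-8736 + 29544} = \frac{1}{20808}$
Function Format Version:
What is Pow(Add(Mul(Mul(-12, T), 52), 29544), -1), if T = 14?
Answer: Rational(1, 20808) ≈ 4.8058e-5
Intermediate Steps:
Pow(Add(Mul(Mul(-12, T), 52), 29544), -1) = Pow(Add(Mul(Mul(-12, 14), 52), 29544), -1) = Pow(Add(Mul(-168, 52), 29544), -1) = Pow(Add(-8736, 29544), -1) = Pow(20808, -1) = Rational(1, 20808)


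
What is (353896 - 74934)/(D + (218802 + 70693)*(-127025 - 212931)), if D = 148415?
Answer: -278962/98415413805 ≈ -2.8345e-6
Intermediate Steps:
(353896 - 74934)/(D + (218802 + 70693)*(-127025 - 212931)) = (353896 - 74934)/(148415 + (218802 + 70693)*(-127025 - 212931)) = 278962/(148415 + 289495*(-339956)) = 278962/(148415 - 98415562220) = 278962/(-98415413805) = 278962*(-1/98415413805) = -278962/98415413805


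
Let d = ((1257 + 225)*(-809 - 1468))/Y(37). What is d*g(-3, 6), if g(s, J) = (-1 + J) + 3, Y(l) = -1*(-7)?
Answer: -26996112/7 ≈ -3.8566e+6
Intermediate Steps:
Y(l) = 7
g(s, J) = 2 + J
d = -3374514/7 (d = ((1257 + 225)*(-809 - 1468))/7 = (1482*(-2277))*(⅐) = -3374514*⅐ = -3374514/7 ≈ -4.8207e+5)
d*g(-3, 6) = -3374514*(2 + 6)/7 = -3374514/7*8 = -26996112/7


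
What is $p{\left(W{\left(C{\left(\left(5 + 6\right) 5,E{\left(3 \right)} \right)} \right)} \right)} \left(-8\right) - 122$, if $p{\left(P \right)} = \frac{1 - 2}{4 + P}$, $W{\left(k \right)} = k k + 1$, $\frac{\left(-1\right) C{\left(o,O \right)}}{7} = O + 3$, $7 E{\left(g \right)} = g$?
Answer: $- \frac{70874}{581} \approx -121.99$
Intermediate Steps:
$E{\left(g \right)} = \frac{g}{7}$
$C{\left(o,O \right)} = -21 - 7 O$ ($C{\left(o,O \right)} = - 7 \left(O + 3\right) = - 7 \left(3 + O\right) = -21 - 7 O$)
$W{\left(k \right)} = 1 + k^{2}$ ($W{\left(k \right)} = k^{2} + 1 = 1 + k^{2}$)
$p{\left(P \right)} = - \frac{1}{4 + P}$
$p{\left(W{\left(C{\left(\left(5 + 6\right) 5,E{\left(3 \right)} \right)} \right)} \right)} \left(-8\right) - 122 = - \frac{1}{4 + \left(1 + \left(-21 - 7 \cdot \frac{1}{7} \cdot 3\right)^{2}\right)} \left(-8\right) - 122 = - \frac{1}{4 + \left(1 + \left(-21 - 3\right)^{2}\right)} \left(-8\right) - 122 = - \frac{1}{4 + \left(1 + \left(-24\right)^{2}\right)} \left(-8\right) - 122 = - \frac{1}{4 + \left(1 + 576\right)} \left(-8\right) - 122 = - \frac{1}{4 + 577} \left(-8\right) - 122 = - \frac{1}{581} \left(-8\right) - 122 = \left(-1\right) \frac{1}{581} \left(-8\right) - 122 = \left(- \frac{1}{581}\right) \left(-8\right) - 122 = \frac{8}{581} - 122 = - \frac{70874}{581}$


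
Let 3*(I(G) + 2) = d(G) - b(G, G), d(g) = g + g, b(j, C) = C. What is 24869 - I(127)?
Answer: 74486/3 ≈ 24829.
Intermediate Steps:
d(g) = 2*g
I(G) = -2 + G/3 (I(G) = -2 + (2*G - G)/3 = -2 + G/3)
24869 - I(127) = 24869 - (-2 + (⅓)*127) = 24869 - (-2 + 127/3) = 24869 - 1*121/3 = 24869 - 121/3 = 74486/3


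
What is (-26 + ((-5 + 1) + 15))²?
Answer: 225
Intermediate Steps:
(-26 + ((-5 + 1) + 15))² = (-26 + (-4 + 15))² = (-26 + 11)² = (-15)² = 225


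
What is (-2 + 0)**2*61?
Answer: 244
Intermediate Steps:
(-2 + 0)**2*61 = (-2)**2*61 = 4*61 = 244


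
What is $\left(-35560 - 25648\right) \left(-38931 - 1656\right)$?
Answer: $2484249096$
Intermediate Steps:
$\left(-35560 - 25648\right) \left(-38931 - 1656\right) = \left(-35560 - 25648\right) \left(-40587\right) = \left(-61208\right) \left(-40587\right) = 2484249096$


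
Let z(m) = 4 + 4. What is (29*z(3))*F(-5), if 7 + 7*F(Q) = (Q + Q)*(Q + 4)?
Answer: 696/7 ≈ 99.429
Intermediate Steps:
F(Q) = -1 + 2*Q*(4 + Q)/7 (F(Q) = -1 + ((Q + Q)*(Q + 4))/7 = -1 + ((2*Q)*(4 + Q))/7 = -1 + (2*Q*(4 + Q))/7 = -1 + 2*Q*(4 + Q)/7)
z(m) = 8
(29*z(3))*F(-5) = (29*8)*(-1 + (2/7)*(-5)² + (8/7)*(-5)) = 232*(-1 + (2/7)*25 - 40/7) = 232*(-1 + 50/7 - 40/7) = 232*(3/7) = 696/7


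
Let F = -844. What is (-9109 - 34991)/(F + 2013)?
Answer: -6300/167 ≈ -37.725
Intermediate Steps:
(-9109 - 34991)/(F + 2013) = (-9109 - 34991)/(-844 + 2013) = -44100/1169 = -44100*1/1169 = -6300/167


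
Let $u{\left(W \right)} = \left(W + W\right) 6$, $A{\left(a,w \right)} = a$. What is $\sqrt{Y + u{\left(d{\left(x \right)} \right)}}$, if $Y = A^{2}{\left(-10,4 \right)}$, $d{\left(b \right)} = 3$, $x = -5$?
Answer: $2 \sqrt{34} \approx 11.662$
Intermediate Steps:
$Y = 100$ ($Y = \left(-10\right)^{2} = 100$)
$u{\left(W \right)} = 12 W$ ($u{\left(W \right)} = 2 W 6 = 12 W$)
$\sqrt{Y + u{\left(d{\left(x \right)} \right)}} = \sqrt{100 + 12 \cdot 3} = \sqrt{100 + 36} = \sqrt{136} = 2 \sqrt{34}$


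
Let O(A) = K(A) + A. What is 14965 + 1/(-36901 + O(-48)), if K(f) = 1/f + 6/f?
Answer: 26541310387/1773559 ≈ 14965.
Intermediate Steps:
K(f) = 7/f (K(f) = 1/f + 6/f = 7/f)
O(A) = A + 7/A (O(A) = 7/A + A = A + 7/A)
14965 + 1/(-36901 + O(-48)) = 14965 + 1/(-36901 + (-48 + 7/(-48))) = 14965 + 1/(-36901 + (-48 + 7*(-1/48))) = 14965 + 1/(-36901 + (-48 - 7/48)) = 14965 + 1/(-36901 - 2311/48) = 14965 + 1/(-1773559/48) = 14965 - 48/1773559 = 26541310387/1773559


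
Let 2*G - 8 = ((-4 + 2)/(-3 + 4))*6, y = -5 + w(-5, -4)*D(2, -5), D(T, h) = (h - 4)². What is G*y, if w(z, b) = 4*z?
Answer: 3250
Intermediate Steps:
D(T, h) = (-4 + h)²
y = -1625 (y = -5 + (4*(-5))*(-4 - 5)² = -5 - 20*(-9)² = -5 - 20*81 = -5 - 1620 = -1625)
G = -2 (G = 4 + (((-4 + 2)/(-3 + 4))*6)/2 = 4 + (-2/1*6)/2 = 4 + (-2*1*6)/2 = 4 + (-2*6)/2 = 4 + (½)*(-12) = 4 - 6 = -2)
G*y = -2*(-1625) = 3250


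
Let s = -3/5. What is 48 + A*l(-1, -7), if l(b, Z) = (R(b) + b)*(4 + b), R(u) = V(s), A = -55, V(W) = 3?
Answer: -282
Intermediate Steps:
s = -3/5 (s = -3*1/5 = -3/5 ≈ -0.60000)
R(u) = 3
l(b, Z) = (3 + b)*(4 + b)
48 + A*l(-1, -7) = 48 - 55*(12 + (-1)**2 + 7*(-1)) = 48 - 55*(12 + 1 - 7) = 48 - 55*6 = 48 - 330 = -282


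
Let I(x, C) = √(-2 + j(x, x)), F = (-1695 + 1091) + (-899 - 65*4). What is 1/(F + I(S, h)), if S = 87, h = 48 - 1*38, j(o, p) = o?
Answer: -1763/3108084 - √85/3108084 ≈ -0.00057020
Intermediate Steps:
h = 10 (h = 48 - 38 = 10)
F = -1763 (F = -604 + (-899 - 260) = -604 - 1159 = -1763)
I(x, C) = √(-2 + x)
1/(F + I(S, h)) = 1/(-1763 + √(-2 + 87)) = 1/(-1763 + √85)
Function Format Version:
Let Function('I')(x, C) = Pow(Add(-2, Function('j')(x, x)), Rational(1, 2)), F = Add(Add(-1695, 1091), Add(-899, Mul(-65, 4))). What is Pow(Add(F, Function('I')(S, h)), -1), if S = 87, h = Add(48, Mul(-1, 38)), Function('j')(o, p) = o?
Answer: Add(Rational(-1763, 3108084), Mul(Rational(-1, 3108084), Pow(85, Rational(1, 2)))) ≈ -0.00057020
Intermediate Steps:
h = 10 (h = Add(48, -38) = 10)
F = -1763 (F = Add(-604, Add(-899, -260)) = Add(-604, -1159) = -1763)
Function('I')(x, C) = Pow(Add(-2, x), Rational(1, 2))
Pow(Add(F, Function('I')(S, h)), -1) = Pow(Add(-1763, Pow(Add(-2, 87), Rational(1, 2))), -1) = Pow(Add(-1763, Pow(85, Rational(1, 2))), -1)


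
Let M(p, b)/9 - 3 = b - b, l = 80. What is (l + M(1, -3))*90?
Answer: 9630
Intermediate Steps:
M(p, b) = 27 (M(p, b) = 27 + 9*(b - b) = 27 + 9*0 = 27 + 0 = 27)
(l + M(1, -3))*90 = (80 + 27)*90 = 107*90 = 9630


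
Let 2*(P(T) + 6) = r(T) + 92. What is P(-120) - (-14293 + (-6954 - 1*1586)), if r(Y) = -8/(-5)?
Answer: 114369/5 ≈ 22874.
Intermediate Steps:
r(Y) = 8/5 (r(Y) = -8*(-⅕) = 8/5)
P(T) = 204/5 (P(T) = -6 + (8/5 + 92)/2 = -6 + (½)*(468/5) = -6 + 234/5 = 204/5)
P(-120) - (-14293 + (-6954 - 1*1586)) = 204/5 - (-14293 + (-6954 - 1*1586)) = 204/5 - (-14293 + (-6954 - 1586)) = 204/5 - (-14293 - 8540) = 204/5 - 1*(-22833) = 204/5 + 22833 = 114369/5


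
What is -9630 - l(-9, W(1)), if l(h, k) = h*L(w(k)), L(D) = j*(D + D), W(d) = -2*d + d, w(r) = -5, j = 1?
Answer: -9720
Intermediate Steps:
W(d) = -d
L(D) = 2*D (L(D) = 1*(D + D) = 1*(2*D) = 2*D)
l(h, k) = -10*h (l(h, k) = h*(2*(-5)) = h*(-10) = -10*h)
-9630 - l(-9, W(1)) = -9630 - (-10)*(-9) = -9630 - 1*90 = -9630 - 90 = -9720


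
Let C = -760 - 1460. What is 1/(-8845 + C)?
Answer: -1/11065 ≈ -9.0375e-5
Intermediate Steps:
C = -2220
1/(-8845 + C) = 1/(-8845 - 2220) = 1/(-11065) = -1/11065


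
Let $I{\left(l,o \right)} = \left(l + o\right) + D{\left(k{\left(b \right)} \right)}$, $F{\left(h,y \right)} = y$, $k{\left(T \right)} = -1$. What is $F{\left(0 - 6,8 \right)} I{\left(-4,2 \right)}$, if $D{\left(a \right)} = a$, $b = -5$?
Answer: $-24$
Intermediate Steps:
$I{\left(l,o \right)} = -1 + l + o$ ($I{\left(l,o \right)} = \left(l + o\right) - 1 = -1 + l + o$)
$F{\left(0 - 6,8 \right)} I{\left(-4,2 \right)} = 8 \left(-1 - 4 + 2\right) = 8 \left(-3\right) = -24$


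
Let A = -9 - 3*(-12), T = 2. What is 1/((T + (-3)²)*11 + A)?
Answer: 1/148 ≈ 0.0067568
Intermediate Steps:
A = 27 (A = -9 + 36 = 27)
1/((T + (-3)²)*11 + A) = 1/((2 + (-3)²)*11 + 27) = 1/((2 + 9)*11 + 27) = 1/(11*11 + 27) = 1/(121 + 27) = 1/148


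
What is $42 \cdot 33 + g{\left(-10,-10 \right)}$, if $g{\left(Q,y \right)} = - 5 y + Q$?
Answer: $1426$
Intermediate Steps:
$g{\left(Q,y \right)} = Q - 5 y$
$42 \cdot 33 + g{\left(-10,-10 \right)} = 42 \cdot 33 - -40 = 1386 + \left(-10 + 50\right) = 1386 + 40 = 1426$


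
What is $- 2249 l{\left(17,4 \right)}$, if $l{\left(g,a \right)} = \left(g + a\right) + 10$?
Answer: $-69719$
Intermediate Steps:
$l{\left(g,a \right)} = 10 + a + g$ ($l{\left(g,a \right)} = \left(a + g\right) + 10 = 10 + a + g$)
$- 2249 l{\left(17,4 \right)} = - 2249 \left(10 + 4 + 17\right) = \left(-2249\right) 31 = -69719$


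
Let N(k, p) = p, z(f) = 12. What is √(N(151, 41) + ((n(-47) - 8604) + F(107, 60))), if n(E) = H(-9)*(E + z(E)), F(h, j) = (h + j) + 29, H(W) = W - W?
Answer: I*√8367 ≈ 91.471*I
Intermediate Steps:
H(W) = 0
F(h, j) = 29 + h + j
n(E) = 0 (n(E) = 0*(E + 12) = 0*(12 + E) = 0)
√(N(151, 41) + ((n(-47) - 8604) + F(107, 60))) = √(41 + ((0 - 8604) + (29 + 107 + 60))) = √(41 + (-8604 + 196)) = √(41 - 8408) = √(-8367) = I*√8367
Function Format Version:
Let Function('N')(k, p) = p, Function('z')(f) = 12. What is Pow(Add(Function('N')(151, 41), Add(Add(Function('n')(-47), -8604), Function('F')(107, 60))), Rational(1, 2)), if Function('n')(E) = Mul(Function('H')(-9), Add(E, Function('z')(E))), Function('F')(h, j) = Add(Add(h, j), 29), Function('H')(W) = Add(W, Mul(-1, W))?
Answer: Mul(I, Pow(8367, Rational(1, 2))) ≈ Mul(91.471, I)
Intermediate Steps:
Function('H')(W) = 0
Function('F')(h, j) = Add(29, h, j)
Function('n')(E) = 0 (Function('n')(E) = Mul(0, Add(E, 12)) = Mul(0, Add(12, E)) = 0)
Pow(Add(Function('N')(151, 41), Add(Add(Function('n')(-47), -8604), Function('F')(107, 60))), Rational(1, 2)) = Pow(Add(41, Add(Add(0, -8604), Add(29, 107, 60))), Rational(1, 2)) = Pow(Add(41, Add(-8604, 196)), Rational(1, 2)) = Pow(Add(41, -8408), Rational(1, 2)) = Pow(-8367, Rational(1, 2)) = Mul(I, Pow(8367, Rational(1, 2)))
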